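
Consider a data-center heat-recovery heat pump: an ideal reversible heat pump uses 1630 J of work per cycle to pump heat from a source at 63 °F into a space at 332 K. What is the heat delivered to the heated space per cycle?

Q_H ≈ 13000 J

T_C = 63 °F → (63 − 32) × 5/9 = 17.22 °C = 290.37 K.
Reversible heating COP: COP_HP = T_H/(T_H − T_C) = 332.00/41.63 = 7.9754.
Q_H = COP_HP · W = 7.9754 × 1630 = 13000 J.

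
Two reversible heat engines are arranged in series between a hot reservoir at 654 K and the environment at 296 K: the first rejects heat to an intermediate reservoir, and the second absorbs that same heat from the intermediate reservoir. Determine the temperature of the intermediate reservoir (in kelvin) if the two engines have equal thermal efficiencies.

Equal efficiencies require 1 − T_m/T_H = 1 − T_C/T_m, i.e. T_m/T_H = T_C/T_m, so T_m = √(T_H·T_C) = √(654.00 × 296.00) = 440 K.

T_m ≈ 440 K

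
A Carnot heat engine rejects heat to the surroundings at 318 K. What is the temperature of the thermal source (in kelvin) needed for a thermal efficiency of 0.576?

T_H ≈ 750 K

From η = 1 − T_C/T_H, solving for T_H gives T_H = T_C/(1 − η) = 318.00/(1 − 0.576) = 750 K.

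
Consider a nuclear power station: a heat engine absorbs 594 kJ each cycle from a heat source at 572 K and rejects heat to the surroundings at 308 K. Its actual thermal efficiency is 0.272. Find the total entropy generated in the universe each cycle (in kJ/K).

ΔS_univ ≈ 0.3655 kJ/K

W = η·Q_H = 0.272 × 594 = 161.6 kJ, so Q_C = Q_H − W = 432.4 kJ.
Reservoir entropy changes: ΔS_H = −Q_H/T_H = −594/572.00 = -1.038 kJ/K and ΔS_C = +Q_C/T_C = 432.4/308.00 = 1.404 kJ/K.
ΔS_univ = −Q_H/T_H + Q_C/T_C = 0.3655 kJ/K (> 0, since η = 0.272 < η_Carnot = 0.462).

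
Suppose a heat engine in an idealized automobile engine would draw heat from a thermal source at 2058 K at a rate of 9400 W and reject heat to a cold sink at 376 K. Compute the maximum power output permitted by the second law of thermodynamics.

Ẇ_max ≈ 7680 W

No engine can exceed the Carnot limit: η_max = 1 − T_C/T_H = 1 − 376.00/2058.00 = 0.8173.
W_max = η_max · Q_H = 0.8173 × 9400 = 7680 W.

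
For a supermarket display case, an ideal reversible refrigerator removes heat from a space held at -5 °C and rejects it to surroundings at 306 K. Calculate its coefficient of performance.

COP_R ≈ 7.08

T_C = -5 °C → -5 + 273.15 = 268.15 K.
COP_R = T_C/(T_H − T_C) = 268.15/(306.00 − 268.15) = 7.08.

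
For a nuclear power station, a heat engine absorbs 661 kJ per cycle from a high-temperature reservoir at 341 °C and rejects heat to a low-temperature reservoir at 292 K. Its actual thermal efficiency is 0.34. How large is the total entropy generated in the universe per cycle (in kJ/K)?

T_H = 341 °C → 341 + 273.15 = 614.15 K.
W = η·Q_H = 0.34 × 661 = 224.7 kJ, so Q_C = Q_H − W = 436.3 kJ.
Entropy balance on the reservoirs: −Q_H/T_H = -1.076 kJ/K, +Q_C/T_C = 1.494 kJ/K.
ΔS_univ = −Q_H/T_H + Q_C/T_C = 0.418 kJ/K (> 0, since η = 0.34 < η_Carnot = 0.525).

ΔS_univ ≈ 0.418 kJ/K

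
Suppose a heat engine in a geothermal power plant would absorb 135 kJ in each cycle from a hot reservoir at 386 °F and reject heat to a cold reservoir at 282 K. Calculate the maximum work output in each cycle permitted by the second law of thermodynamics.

W_max ≈ 54.0 kJ

T_H = 386 °F → (386 − 32) × 5/9 = 196.67 °C = 469.82 K.
No engine can exceed the Carnot limit: η_max = 1 − T_C/T_H = 1 − 282.00/469.82 = 0.3998.
W_max = η_max · Q_H = 0.3998 × 135 = 54.0 kJ.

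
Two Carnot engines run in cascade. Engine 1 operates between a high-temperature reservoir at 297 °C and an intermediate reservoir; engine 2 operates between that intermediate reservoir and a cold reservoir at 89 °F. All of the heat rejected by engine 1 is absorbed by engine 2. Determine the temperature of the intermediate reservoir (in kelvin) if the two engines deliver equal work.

T_m ≈ 437 K

T_H = 297 °C → 297 + 273.15 = 570.15 K.
T_C = 89 °F → (89 − 32) × 5/9 = 31.67 °C = 304.82 K.
For reversible stages Q_m = Q_H·(T_m/T_H). Setting W₁ = Q_H(1 − T_m/T_H) equal to W₂ = Q_m(1 − T_C/T_m) = Q_H·(T_m − T_C)/T_H gives T_H − T_m = T_m − T_C, so T_m = (T_H + T_C)/2 = (570.15 + 304.82)/2 = 437 K.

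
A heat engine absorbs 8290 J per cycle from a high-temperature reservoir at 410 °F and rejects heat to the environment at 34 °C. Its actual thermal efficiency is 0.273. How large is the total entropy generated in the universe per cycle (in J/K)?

T_H = 410 °F → (410 − 32) × 5/9 = 210.00 °C = 483.15 K.
T_C = 34 °C → 34 + 273.15 = 307.15 K.
W = η·Q_H = 0.273 × 8290 = 2263 J, so Q_C = Q_H − W = 6027 J.
The hot reservoir loses entropy Q_H/T_H = 8290/483.15 = 17.16 J/K; the cold reservoir gains Q_C/T_C = 6027/307.15 = 19.62 J/K.
ΔS_univ = −Q_H/T_H + Q_C/T_C = 2.46 J/K (> 0, since η = 0.273 < η_Carnot = 0.364).

ΔS_univ ≈ 2.46 J/K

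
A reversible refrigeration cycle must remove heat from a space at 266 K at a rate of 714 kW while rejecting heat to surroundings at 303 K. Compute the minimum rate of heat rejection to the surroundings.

For a reversible cycle Q_H/Q_C = T_H/T_C, so Q_H = Q_C·T_H/T_C = 714 × 303.00/266.00 = 813 kW.

Q̇_H ≈ 813 kW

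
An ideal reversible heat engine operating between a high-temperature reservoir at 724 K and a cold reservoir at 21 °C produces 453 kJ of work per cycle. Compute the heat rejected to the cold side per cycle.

T_C = 21 °C → 21 + 273.15 = 294.15 K.
The Carnot efficiency is η = 1 − T_C/T_H = 1 − 294.15/724.00 = 0.5937.
Since Q_C/Q_H = T_C/T_H and Q_H = W/η, Q_C = W·T_C/(T_H − T_C) = 453 × 294.15/429.85 = 310 kJ.

Q_C ≈ 310 kJ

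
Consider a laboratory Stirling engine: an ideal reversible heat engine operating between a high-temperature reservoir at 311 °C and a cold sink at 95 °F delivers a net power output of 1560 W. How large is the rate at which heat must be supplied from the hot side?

T_H = 311 °C → 311 + 273.15 = 584.15 K.
T_C = 95 °F → (95 − 32) × 5/9 = 35.00 °C = 308.15 K.
The Carnot efficiency is η = 1 − T_C/T_H = 1 − 308.15/584.15 = 0.4725.
Q_H = W/η = 1560/0.4725 = 3302 W.

Q̇_H ≈ 3302 W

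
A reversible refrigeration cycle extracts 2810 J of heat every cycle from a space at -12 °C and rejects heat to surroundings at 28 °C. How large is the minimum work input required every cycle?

T_H = 28 °C → 28 + 273.15 = 301.15 K.
T_C = -12 °C → -12 + 273.15 = 261.15 K.
The reversible coefficient of performance is COP_R = T_C/(T_H − T_C) = 261.15/40.00 = 6.5287.
W = Q_C/COP_R = 2810/6.5287 = 430.4 J.

W_in ≈ 430.4 J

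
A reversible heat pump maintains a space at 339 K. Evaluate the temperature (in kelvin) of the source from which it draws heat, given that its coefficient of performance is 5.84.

T_C ≈ 281.0 K

COP_HP = T_H/(T_H − T_C) ⇒ T_C = T_H·(COP_HP − 1)/COP_HP = 339.00 × (5.84 − 1)/5.84 = 281.0 K.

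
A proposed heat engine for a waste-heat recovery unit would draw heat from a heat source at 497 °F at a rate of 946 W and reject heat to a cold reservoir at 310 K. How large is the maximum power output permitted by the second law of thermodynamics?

Ẇ_max ≈ 394 W

T_H = 497 °F → (497 − 32) × 5/9 = 258.33 °C = 531.48 K.
No engine can exceed the Carnot limit: η_max = 1 − T_C/T_H = 1 − 310.00/531.48 = 0.4167.
W_max = η_max · Q_H = 0.4167 × 946 = 394 W.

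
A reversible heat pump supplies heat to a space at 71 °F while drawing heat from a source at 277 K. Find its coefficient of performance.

COP_HP ≈ 16.5

T_H = 71 °F → (71 − 32) × 5/9 = 21.67 °C = 294.82 K.
The Carnot heat-pump COP is COP_HP = T_H/(T_H − T_C) = 294.82/(294.82 − 277.00) = 16.5.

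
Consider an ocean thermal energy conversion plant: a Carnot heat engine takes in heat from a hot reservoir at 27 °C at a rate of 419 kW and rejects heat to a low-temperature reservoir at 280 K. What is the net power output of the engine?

T_H = 27 °C → 27 + 273.15 = 300.15 K.
Carnot efficiency: η = 1 − T_C/T_H = 1 − 280.00/300.15 = 0.0671.
W = η·Q_H = 0.0671 × 419 = 28.1 kW.

Ẇ ≈ 28.1 kW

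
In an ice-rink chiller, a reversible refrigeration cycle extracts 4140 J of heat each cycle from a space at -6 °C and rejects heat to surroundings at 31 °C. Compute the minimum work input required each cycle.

W_in ≈ 573 J

T_H = 31 °C → 31 + 273.15 = 304.15 K.
T_C = -6 °C → -6 + 273.15 = 267.15 K.
COP_R = T_C/(T_H − T_C) = 267.15/37.00 = 7.2203.
W = Q_C/COP_R = 4140/7.2203 = 573 J.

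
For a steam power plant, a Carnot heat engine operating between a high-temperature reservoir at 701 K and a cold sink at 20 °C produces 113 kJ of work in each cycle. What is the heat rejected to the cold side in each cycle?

T_C = 20 °C → 20 + 273.15 = 293.15 K.
For a reversible engine, η = 1 − T_C/T_H = 1 − 293.15/701.00 = 0.5818.
Since Q_C/Q_H = T_C/T_H and Q_H = W/η, Q_C = W·T_C/(T_H − T_C) = 113 × 293.15/407.85 = 81.2 kJ.

Q_C ≈ 81.2 kJ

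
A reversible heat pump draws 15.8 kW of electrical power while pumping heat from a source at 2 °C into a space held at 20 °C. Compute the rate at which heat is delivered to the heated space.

Q̇_H ≈ 257 kW

T_H = 20 °C → 20 + 273.15 = 293.15 K.
T_C = 2 °C → 2 + 273.15 = 275.15 K.
Reversible heating COP: COP_HP = T_H/(T_H − T_C) = 293.15/18.00 = 16.2861.
Q_H = COP_HP · W = 16.2861 × 15.8 = 257 kW.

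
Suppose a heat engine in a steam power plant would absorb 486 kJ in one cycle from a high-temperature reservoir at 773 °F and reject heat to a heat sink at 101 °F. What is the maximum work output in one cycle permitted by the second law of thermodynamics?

T_H = 773 °F → (773 − 32) × 5/9 = 411.67 °C = 684.82 K.
T_C = 101 °F → (101 − 32) × 5/9 = 38.33 °C = 311.48 K.
By the Carnot theorem, η_max = 1 − T_C/T_H = 1 − 311.48/684.82 = 0.5452.
W_max = η_max · Q_H = 0.5452 × 486 = 265 kJ.

W_max ≈ 265 kJ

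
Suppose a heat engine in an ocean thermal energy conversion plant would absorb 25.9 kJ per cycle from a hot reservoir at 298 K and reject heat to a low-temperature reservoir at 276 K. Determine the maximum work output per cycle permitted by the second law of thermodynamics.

The upper bound on efficiency is η_max = 1 − T_C/T_H = 1 − 276.00/298.00 = 0.0738.
W_max = η_max · Q_H = 0.0738 × 25.9 = 1.91 kJ.

W_max ≈ 1.91 kJ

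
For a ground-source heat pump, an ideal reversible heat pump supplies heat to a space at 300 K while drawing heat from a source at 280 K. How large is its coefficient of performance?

Reversible heating COP: COP_HP = T_H/(T_H − T_C) = 300.00/(300.00 − 280.00) = 15.0.

COP_HP ≈ 15.0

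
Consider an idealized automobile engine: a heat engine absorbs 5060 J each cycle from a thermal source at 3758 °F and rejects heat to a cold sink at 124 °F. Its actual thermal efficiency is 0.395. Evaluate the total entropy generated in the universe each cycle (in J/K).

T_H = 3758 °F → (3758 − 32) × 5/9 = 2070.00 °C = 2343.15 K.
T_C = 124 °F → (124 − 32) × 5/9 = 51.11 °C = 324.26 K.
W = η·Q_H = 0.395 × 5060 = 1999 J, so Q_C = Q_H − W = 3061 J.
Entropy balance on the reservoirs: −Q_H/T_H = -2.159 J/K, +Q_C/T_C = 9.441 J/K.
ΔS_univ = −Q_H/T_H + Q_C/T_C = 7.28 J/K (> 0, since η = 0.395 < η_Carnot = 0.862).

ΔS_univ ≈ 7.28 J/K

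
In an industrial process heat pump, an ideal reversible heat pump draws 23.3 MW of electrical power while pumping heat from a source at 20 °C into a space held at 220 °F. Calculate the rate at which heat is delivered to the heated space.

Q̇_H ≈ 104 MW

T_H = 220 °F → (220 − 32) × 5/9 = 104.44 °C = 377.59 K.
T_C = 20 °C → 20 + 273.15 = 293.15 K.
For a reversible heat pump, COP_HP = T_H/(T_H − T_C) = 377.59/84.44 = 4.4715.
Q_H = COP_HP · W = 4.4715 × 23.3 = 104 MW.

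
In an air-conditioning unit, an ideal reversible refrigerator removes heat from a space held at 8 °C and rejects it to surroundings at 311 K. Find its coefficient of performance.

COP_R ≈ 9.42

T_C = 8 °C → 8 + 273.15 = 281.15 K.
COP_R = T_C/(T_H − T_C) = 281.15/(311.00 − 281.15) = 9.42.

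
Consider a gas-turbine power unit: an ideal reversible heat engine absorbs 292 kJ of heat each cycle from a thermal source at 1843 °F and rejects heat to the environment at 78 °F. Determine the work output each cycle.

W ≈ 224 kJ

T_H = 1843 °F → (1843 − 32) × 5/9 = 1006.11 °C = 1279.26 K.
T_C = 78 °F → (78 − 32) × 5/9 = 25.56 °C = 298.71 K.
Since the cycle is reversible, η = 1 − T_C/T_H = 1 − 298.71/1279.26 = 0.7665.
W = η·Q_H = 0.7665 × 292 = 224 kJ.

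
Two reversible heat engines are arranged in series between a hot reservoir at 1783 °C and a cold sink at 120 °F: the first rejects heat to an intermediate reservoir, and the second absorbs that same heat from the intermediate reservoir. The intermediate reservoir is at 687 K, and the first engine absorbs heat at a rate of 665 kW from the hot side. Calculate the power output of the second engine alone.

Ẇ₂ ≈ 118.0 kW

T_H = 1783 °C → 1783 + 273.15 = 2056.15 K.
T_C = 120 °F → (120 − 32) × 5/9 = 48.89 °C = 322.04 K.
Heat entering the second stage: Q_m = Q_H·(T_m/T_H) = 665 × 687.00/2056.15 = 222.2 kW.
Second-stage efficiency η₂ = 1 − T_C/T_m = 1 − 322.04/687.00 = 0.5312, so W₂ = η₂·Q_m = 118.0 kW.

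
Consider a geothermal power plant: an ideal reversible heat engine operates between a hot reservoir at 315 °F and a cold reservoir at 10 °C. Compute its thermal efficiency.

η ≈ 0.342

T_H = 315 °F → (315 − 32) × 5/9 = 157.22 °C = 430.37 K.
T_C = 10 °C → 10 + 273.15 = 283.15 K.
Carnot efficiency: η = 1 − T_C/T_H = 1 − 283.15/430.37 = 0.342.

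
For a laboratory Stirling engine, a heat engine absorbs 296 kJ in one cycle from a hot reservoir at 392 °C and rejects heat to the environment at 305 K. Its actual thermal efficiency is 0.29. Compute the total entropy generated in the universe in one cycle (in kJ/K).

T_H = 392 °C → 392 + 273.15 = 665.15 K.
W = η·Q_H = 0.29 × 296 = 85.84 kJ, so Q_C = Q_H − W = 210.2 kJ.
The hot reservoir loses entropy Q_H/T_H = 296/665.15 = 0.4450 kJ/K; the cold reservoir gains Q_C/T_C = 210.2/305.00 = 0.6890 kJ/K.
ΔS_univ = −Q_H/T_H + Q_C/T_C = 0.2440 kJ/K (> 0, since η = 0.29 < η_Carnot = 0.541).

ΔS_univ ≈ 0.2440 kJ/K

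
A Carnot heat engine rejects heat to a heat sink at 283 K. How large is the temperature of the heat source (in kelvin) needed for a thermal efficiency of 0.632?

T_H ≈ 769 K

From η = 1 − T_C/T_H, solving for T_H gives T_H = T_C/(1 − η) = 283.00/(1 − 0.632) = 769 K.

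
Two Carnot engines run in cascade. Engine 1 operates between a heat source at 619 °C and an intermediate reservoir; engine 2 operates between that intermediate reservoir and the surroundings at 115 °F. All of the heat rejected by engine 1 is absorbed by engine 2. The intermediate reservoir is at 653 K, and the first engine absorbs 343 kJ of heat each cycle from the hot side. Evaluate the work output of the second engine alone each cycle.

T_H = 619 °C → 619 + 273.15 = 892.15 K.
T_C = 115 °F → (115 − 32) × 5/9 = 46.11 °C = 319.26 K.
Heat entering the second stage: Q_m = Q_H·(T_m/T_H) = 343 × 653.00/892.15 = 251.1 kJ.
Second-stage efficiency η₂ = 1 − T_C/T_m = 1 − 319.26/653.00 = 0.5111, so W₂ = η₂·Q_m = 128.3 kJ.

W₂ ≈ 128.3 kJ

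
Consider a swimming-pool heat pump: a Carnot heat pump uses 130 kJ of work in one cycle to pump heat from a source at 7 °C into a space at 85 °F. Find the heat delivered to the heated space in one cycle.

T_H = 85 °F → (85 − 32) × 5/9 = 29.44 °C = 302.59 K.
T_C = 7 °C → 7 + 273.15 = 280.15 K.
For a reversible heat pump, COP_HP = T_H/(T_H − T_C) = 302.59/22.44 = 13.4819.
Q_H = COP_HP · W = 13.4819 × 130 = 1753 kJ.

Q_H ≈ 1753 kJ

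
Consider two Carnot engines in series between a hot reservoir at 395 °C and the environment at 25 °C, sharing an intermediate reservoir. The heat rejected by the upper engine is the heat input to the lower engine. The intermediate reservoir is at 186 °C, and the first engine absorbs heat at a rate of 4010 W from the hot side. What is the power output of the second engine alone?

T_H = 395 °C → 395 + 273.15 = 668.15 K.
T_C = 25 °C → 25 + 273.15 = 298.15 K.
T_m = 186 °C → 186 + 273.15 = 459.15 K.
Heat entering the second stage: Q_m = Q_H·(T_m/T_H) = 4010 × 459.15/668.15 = 2760 W.
Second-stage efficiency η₂ = 1 − T_C/T_m = 1 − 298.15/459.15 = 0.3506, so W₂ = η₂·Q_m = 966 W.

Ẇ₂ ≈ 966 W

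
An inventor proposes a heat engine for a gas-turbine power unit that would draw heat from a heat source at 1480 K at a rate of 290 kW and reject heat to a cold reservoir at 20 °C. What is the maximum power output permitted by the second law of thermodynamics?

Ẇ_max ≈ 233 kW

T_C = 20 °C → 20 + 273.15 = 293.15 K.
The upper bound on efficiency is η_max = 1 − T_C/T_H = 1 − 293.15/1480.00 = 0.8019.
W_max = η_max · Q_H = 0.8019 × 290 = 233 kW.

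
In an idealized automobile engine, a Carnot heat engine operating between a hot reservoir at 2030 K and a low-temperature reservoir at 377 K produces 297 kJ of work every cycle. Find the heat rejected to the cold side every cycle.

Q_C ≈ 67.7 kJ

The Carnot efficiency is η = 1 − T_C/T_H = 1 − 377.00/2030.00 = 0.8143.
Since Q_C/Q_H = T_C/T_H and Q_H = W/η, Q_C = W·T_C/(T_H − T_C) = 297 × 377.00/1653.00 = 67.7 kJ.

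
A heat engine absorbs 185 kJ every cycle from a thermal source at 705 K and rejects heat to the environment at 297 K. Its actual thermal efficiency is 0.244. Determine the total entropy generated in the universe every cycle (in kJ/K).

W = η·Q_H = 0.244 × 185 = 45.14 kJ, so Q_C = Q_H − W = 139.9 kJ.
Entropy balance on the reservoirs: −Q_H/T_H = -0.2624 kJ/K, +Q_C/T_C = 0.4709 kJ/K.
ΔS_univ = −Q_H/T_H + Q_C/T_C = 0.2085 kJ/K (> 0, since η = 0.244 < η_Carnot = 0.579).

ΔS_univ ≈ 0.2085 kJ/K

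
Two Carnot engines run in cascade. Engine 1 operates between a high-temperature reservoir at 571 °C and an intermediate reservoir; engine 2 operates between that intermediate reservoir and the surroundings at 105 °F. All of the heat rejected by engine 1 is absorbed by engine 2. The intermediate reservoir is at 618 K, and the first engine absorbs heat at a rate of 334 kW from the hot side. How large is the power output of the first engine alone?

Ẇ₁ ≈ 89.5 kW

T_H = 571 °C → 571 + 273.15 = 844.15 K.
T_C = 105 °F → (105 − 32) × 5/9 = 40.56 °C = 313.71 K.
First-stage efficiency η₁ = 1 − T_m/T_H = 1 − 618.00/844.15 = 0.2679.
W₁ = η₁·Q_H = 0.2679 × 334 = 89.5 kW.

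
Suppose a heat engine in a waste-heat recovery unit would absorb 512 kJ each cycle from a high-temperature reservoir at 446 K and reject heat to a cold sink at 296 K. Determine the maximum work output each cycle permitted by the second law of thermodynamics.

W_max ≈ 172 kJ

The upper bound on efficiency is η_max = 1 − T_C/T_H = 1 − 296.00/446.00 = 0.3363.
W_max = η_max · Q_H = 0.3363 × 512 = 172 kJ.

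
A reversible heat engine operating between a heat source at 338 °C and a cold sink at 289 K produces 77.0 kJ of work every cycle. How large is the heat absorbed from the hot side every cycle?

Q_H ≈ 146.1 kJ

T_H = 338 °C → 338 + 273.15 = 611.15 K.
Since the cycle is reversible, η = 1 − T_C/T_H = 1 − 289.00/611.15 = 0.5271.
Q_H = W/η = 77.0/0.5271 = 146.1 kJ.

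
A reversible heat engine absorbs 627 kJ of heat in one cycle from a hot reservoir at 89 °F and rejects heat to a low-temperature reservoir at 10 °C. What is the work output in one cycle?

T_H = 89 °F → (89 − 32) × 5/9 = 31.67 °C = 304.82 K.
T_C = 10 °C → 10 + 273.15 = 283.15 K.
η_rev = 1 − T_C/T_H = 1 − 283.15/304.82 = 0.0711.
W = η·Q_H = 0.0711 × 627 = 44.6 kJ.

W ≈ 44.6 kJ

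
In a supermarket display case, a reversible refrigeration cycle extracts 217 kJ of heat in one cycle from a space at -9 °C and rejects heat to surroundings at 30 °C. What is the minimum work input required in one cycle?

W_in ≈ 32.04 kJ

T_H = 30 °C → 30 + 273.15 = 303.15 K.
T_C = -9 °C → -9 + 273.15 = 264.15 K.
For a reversible refrigerator, COP_R = T_C/(T_H − T_C) = 264.15/39.00 = 6.7731.
W = Q_C/COP_R = 217/6.7731 = 32.04 kJ.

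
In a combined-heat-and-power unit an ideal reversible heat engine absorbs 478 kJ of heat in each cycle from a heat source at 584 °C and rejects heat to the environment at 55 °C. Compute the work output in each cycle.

T_H = 584 °C → 584 + 273.15 = 857.15 K.
T_C = 55 °C → 55 + 273.15 = 328.15 K.
Since the cycle is reversible, η = 1 − T_C/T_H = 1 − 328.15/857.15 = 0.6172.
W = η·Q_H = 0.6172 × 478 = 295 kJ.

W ≈ 295 kJ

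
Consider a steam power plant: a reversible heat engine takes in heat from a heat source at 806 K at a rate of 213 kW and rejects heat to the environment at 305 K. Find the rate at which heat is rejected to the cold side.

Q̇_C ≈ 80.6 kW

Carnot efficiency: η = 1 − T_C/T_H = 1 − 305.00/806.00 = 0.6216.
For a reversible cycle Q_C/Q_H = T_C/T_H, so Q_C = 213 × 305.00/806.00 = 80.6 kW.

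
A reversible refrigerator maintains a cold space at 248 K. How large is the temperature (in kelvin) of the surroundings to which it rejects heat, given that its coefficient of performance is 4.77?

COP_R = T_C/(T_H − T_C) ⇒ T_H = T_C·(1 + 1/COP_R) = 248.00 × (1 + 1/4.77) = 300 K.

T_H ≈ 300 K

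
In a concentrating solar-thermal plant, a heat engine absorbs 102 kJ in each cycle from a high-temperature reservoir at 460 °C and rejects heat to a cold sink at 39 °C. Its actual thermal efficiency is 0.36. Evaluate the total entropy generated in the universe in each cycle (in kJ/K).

ΔS_univ ≈ 0.07000 kJ/K

T_H = 460 °C → 460 + 273.15 = 733.15 K.
T_C = 39 °C → 39 + 273.15 = 312.15 K.
W = η·Q_H = 0.36 × 102 = 36.72 kJ, so Q_C = Q_H − W = 65.28 kJ.
The hot reservoir loses entropy Q_H/T_H = 102/733.15 = 0.1391 kJ/K; the cold reservoir gains Q_C/T_C = 65.28/312.15 = 0.2091 kJ/K.
ΔS_univ = −Q_H/T_H + Q_C/T_C = 0.07000 kJ/K (> 0, since η = 0.36 < η_Carnot = 0.574).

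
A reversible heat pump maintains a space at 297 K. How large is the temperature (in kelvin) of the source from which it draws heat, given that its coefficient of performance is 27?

COP_HP = T_H/(T_H − T_C) ⇒ T_C = T_H·(COP_HP − 1)/COP_HP = 297.00 × (27 − 1)/27 = 286 K.

T_C ≈ 286 K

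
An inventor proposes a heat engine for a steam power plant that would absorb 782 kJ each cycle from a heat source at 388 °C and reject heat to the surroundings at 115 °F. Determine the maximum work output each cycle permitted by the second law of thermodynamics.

T_H = 388 °C → 388 + 273.15 = 661.15 K.
T_C = 115 °F → (115 − 32) × 5/9 = 46.11 °C = 319.26 K.
The upper bound on efficiency is η_max = 1 − T_C/T_H = 1 − 319.26/661.15 = 0.5171.
W_max = η_max · Q_H = 0.5171 × 782 = 404 kJ.

W_max ≈ 404 kJ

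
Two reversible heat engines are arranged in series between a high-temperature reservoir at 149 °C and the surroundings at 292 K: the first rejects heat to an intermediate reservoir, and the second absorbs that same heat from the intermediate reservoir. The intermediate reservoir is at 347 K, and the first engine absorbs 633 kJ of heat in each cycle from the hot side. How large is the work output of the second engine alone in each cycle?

T_H = 149 °C → 149 + 273.15 = 422.15 K.
Heat entering the second stage: Q_m = Q_H·(T_m/T_H) = 633 × 347.00/422.15 = 520 kJ.
Second-stage efficiency η₂ = 1 − T_C/T_m = 1 − 292.00/347.00 = 0.1585, so W₂ = η₂·Q_m = 82.5 kJ.

W₂ ≈ 82.5 kJ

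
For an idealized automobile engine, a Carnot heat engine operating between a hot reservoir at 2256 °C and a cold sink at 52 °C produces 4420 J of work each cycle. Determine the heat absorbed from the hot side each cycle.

Q_H ≈ 5070 J

T_H = 2256 °C → 2256 + 273.15 = 2529.15 K.
T_C = 52 °C → 52 + 273.15 = 325.15 K.
Since the cycle is reversible, η = 1 − T_C/T_H = 1 − 325.15/2529.15 = 0.8714.
Q_H = W/η = 4420/0.8714 = 5070 J.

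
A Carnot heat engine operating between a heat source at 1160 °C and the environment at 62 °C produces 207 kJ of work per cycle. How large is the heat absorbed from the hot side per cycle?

Q_H ≈ 270 kJ

T_H = 1160 °C → 1160 + 273.15 = 1433.15 K.
T_C = 62 °C → 62 + 273.15 = 335.15 K.
Since the cycle is reversible, η = 1 − T_C/T_H = 1 − 335.15/1433.15 = 0.7661.
Q_H = W/η = 207/0.7661 = 270 kJ.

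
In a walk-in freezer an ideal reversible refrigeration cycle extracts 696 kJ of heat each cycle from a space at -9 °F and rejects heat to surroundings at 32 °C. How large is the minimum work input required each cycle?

T_H = 32 °C → 32 + 273.15 = 305.15 K.
T_C = -9 °F → (-9 − 32) × 5/9 = -22.78 °C = 250.37 K.
The reversible coefficient of performance is COP_R = T_C/(T_H − T_C) = 250.37/54.78 = 4.5707.
W = Q_C/COP_R = 696/4.5707 = 152.3 kJ.

W_in ≈ 152.3 kJ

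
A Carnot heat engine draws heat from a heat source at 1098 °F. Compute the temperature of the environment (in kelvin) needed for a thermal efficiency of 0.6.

T_H = 1098 °F → (1098 − 32) × 5/9 = 592.22 °C = 865.37 K.
From η = 1 − T_C/T_H, T_C = T_H·(1 − η) = 865.37 × (1 − 0.6) = 346.1 K.

T_C ≈ 346.1 K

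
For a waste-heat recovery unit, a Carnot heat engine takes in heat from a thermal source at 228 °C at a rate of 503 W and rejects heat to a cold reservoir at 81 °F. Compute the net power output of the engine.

Ẇ ≈ 202 W

T_H = 228 °C → 228 + 273.15 = 501.15 K.
T_C = 81 °F → (81 − 32) × 5/9 = 27.22 °C = 300.37 K.
Carnot efficiency: η = 1 − T_C/T_H = 1 − 300.37/501.15 = 0.4006.
W = η·Q_H = 0.4006 × 503 = 202 W.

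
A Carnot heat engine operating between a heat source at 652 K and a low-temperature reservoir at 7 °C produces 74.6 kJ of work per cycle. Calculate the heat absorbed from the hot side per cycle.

Q_H ≈ 131 kJ

T_C = 7 °C → 7 + 273.15 = 280.15 K.
The Carnot efficiency is η = 1 − T_C/T_H = 1 − 280.15/652.00 = 0.5703.
Q_H = W/η = 74.6/0.5703 = 131 kJ.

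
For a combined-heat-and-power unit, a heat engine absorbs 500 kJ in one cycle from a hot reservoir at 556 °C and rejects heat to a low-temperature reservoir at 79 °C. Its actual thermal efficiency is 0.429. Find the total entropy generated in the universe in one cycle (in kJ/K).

ΔS_univ ≈ 0.2077 kJ/K

T_H = 556 °C → 556 + 273.15 = 829.15 K.
T_C = 79 °C → 79 + 273.15 = 352.15 K.
W = η·Q_H = 0.429 × 500 = 214.5 kJ, so Q_C = Q_H − W = 285.5 kJ.
Reservoir entropy changes: ΔS_H = −Q_H/T_H = −500/829.15 = -0.6030 kJ/K and ΔS_C = +Q_C/T_C = 285.5/352.15 = 0.8107 kJ/K.
ΔS_univ = −Q_H/T_H + Q_C/T_C = 0.2077 kJ/K (> 0, since η = 0.429 < η_Carnot = 0.575).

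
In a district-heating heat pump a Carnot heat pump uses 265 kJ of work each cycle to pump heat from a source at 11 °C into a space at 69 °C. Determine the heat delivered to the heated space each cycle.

Q_H ≈ 1560 kJ

T_H = 69 °C → 69 + 273.15 = 342.15 K.
T_C = 11 °C → 11 + 273.15 = 284.15 K.
Reversible heating COP: COP_HP = T_H/(T_H − T_C) = 342.15/58.00 = 5.8991.
Q_H = COP_HP · W = 5.8991 × 265 = 1560 kJ.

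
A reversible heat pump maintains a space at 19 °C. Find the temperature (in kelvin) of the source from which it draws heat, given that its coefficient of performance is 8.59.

T_C ≈ 258 K

T_H = 19 °C → 19 + 273.15 = 292.15 K.
COP_HP = T_H/(T_H − T_C) ⇒ T_C = T_H·(COP_HP − 1)/COP_HP = 292.15 × (8.59 − 1)/8.59 = 258 K.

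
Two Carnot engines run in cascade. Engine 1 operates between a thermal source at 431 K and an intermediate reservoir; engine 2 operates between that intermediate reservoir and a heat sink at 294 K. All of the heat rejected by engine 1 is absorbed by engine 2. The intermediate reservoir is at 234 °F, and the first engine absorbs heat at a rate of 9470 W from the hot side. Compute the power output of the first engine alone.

T_m = 234 °F → (234 − 32) × 5/9 = 112.22 °C = 385.37 K.
First-stage efficiency η₁ = 1 − T_m/T_H = 1 − 385.37/431.00 = 0.1059.
W₁ = η₁·Q_H = 0.1059 × 9470 = 1000 W.

Ẇ₁ ≈ 1000 W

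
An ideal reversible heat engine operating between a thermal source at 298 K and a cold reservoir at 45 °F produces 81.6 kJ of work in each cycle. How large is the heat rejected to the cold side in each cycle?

T_C = 45 °F → (45 − 32) × 5/9 = 7.22 °C = 280.37 K.
The Carnot efficiency is η = 1 − T_C/T_H = 1 − 280.37/298.00 = 0.0592.
Since Q_C/Q_H = T_C/T_H and Q_H = W/η, Q_C = W·T_C/(T_H − T_C) = 81.6 × 280.37/17.63 = 1300 kJ.

Q_C ≈ 1300 kJ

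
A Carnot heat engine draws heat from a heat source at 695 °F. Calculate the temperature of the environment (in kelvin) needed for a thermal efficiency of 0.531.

T_C ≈ 300.9 K

T_H = 695 °F → (695 − 32) × 5/9 = 368.33 °C = 641.48 K.
From η = 1 − T_C/T_H, T_C = T_H·(1 − η) = 641.48 × (1 − 0.531) = 300.9 K.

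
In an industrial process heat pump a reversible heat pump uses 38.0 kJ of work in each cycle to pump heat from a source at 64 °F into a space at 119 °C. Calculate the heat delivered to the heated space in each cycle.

T_H = 119 °C → 119 + 273.15 = 392.15 K.
T_C = 64 °F → (64 − 32) × 5/9 = 17.78 °C = 290.93 K.
The Carnot heat-pump COP is COP_HP = T_H/(T_H − T_C) = 392.15/101.22 = 3.8741.
Q_H = COP_HP · W = 3.8741 × 38.0 = 147 kJ.

Q_H ≈ 147 kJ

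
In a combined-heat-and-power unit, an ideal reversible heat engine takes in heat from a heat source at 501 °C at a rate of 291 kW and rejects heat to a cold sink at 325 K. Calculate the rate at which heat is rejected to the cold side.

T_H = 501 °C → 501 + 273.15 = 774.15 K.
For a reversible engine, η = 1 − T_C/T_H = 1 − 325.00/774.15 = 0.5802.
For a reversible cycle Q_C/Q_H = T_C/T_H, so Q_C = 291 × 325.00/774.15 = 122.2 kW.

Q̇_C ≈ 122.2 kW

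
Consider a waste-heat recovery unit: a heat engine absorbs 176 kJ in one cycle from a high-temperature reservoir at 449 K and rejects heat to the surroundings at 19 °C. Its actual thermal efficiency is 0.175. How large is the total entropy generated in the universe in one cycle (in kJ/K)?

T_C = 19 °C → 19 + 273.15 = 292.15 K.
W = η·Q_H = 0.175 × 176 = 30.80 kJ, so Q_C = Q_H − W = 145.2 kJ.
Reservoir entropy changes: ΔS_H = −Q_H/T_H = −176/449.00 = -0.3920 kJ/K and ΔS_C = +Q_C/T_C = 145.2/292.15 = 0.4970 kJ/K.
ΔS_univ = −Q_H/T_H + Q_C/T_C = 0.105 kJ/K (> 0, since η = 0.175 < η_Carnot = 0.349).

ΔS_univ ≈ 0.105 kJ/K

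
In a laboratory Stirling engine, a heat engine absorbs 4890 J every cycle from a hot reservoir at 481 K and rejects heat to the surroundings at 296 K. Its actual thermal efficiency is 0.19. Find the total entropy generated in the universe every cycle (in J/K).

ΔS_univ ≈ 3.22 J/K

W = η·Q_H = 0.19 × 4890 = 929.1 J, so Q_C = Q_H − W = 3961 J.
Entropy balance on the reservoirs: −Q_H/T_H = -10.17 J/K, +Q_C/T_C = 13.38 J/K.
ΔS_univ = −Q_H/T_H + Q_C/T_C = 3.22 J/K (> 0, since η = 0.19 < η_Carnot = 0.385).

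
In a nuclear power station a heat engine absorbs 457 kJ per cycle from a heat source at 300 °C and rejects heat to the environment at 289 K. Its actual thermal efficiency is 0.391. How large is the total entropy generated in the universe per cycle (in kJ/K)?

T_H = 300 °C → 300 + 273.15 = 573.15 K.
W = η·Q_H = 0.391 × 457 = 178.7 kJ, so Q_C = Q_H − W = 278.3 kJ.
Reservoir entropy changes: ΔS_H = −Q_H/T_H = −457/573.15 = -0.7973 kJ/K and ΔS_C = +Q_C/T_C = 278.3/289.00 = 0.9630 kJ/K.
ΔS_univ = −Q_H/T_H + Q_C/T_C = 0.166 kJ/K (> 0, since η = 0.391 < η_Carnot = 0.496).

ΔS_univ ≈ 0.166 kJ/K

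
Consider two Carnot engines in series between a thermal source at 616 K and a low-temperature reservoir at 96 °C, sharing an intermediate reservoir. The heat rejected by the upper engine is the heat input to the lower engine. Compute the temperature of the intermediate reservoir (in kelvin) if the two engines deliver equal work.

T_m ≈ 492.6 K

T_C = 96 °C → 96 + 273.15 = 369.15 K.
For reversible stages Q_m = Q_H·(T_m/T_H). Setting W₁ = Q_H(1 − T_m/T_H) equal to W₂ = Q_m(1 − T_C/T_m) = Q_H·(T_m − T_C)/T_H gives T_H − T_m = T_m − T_C, so T_m = (T_H + T_C)/2 = (616.00 + 369.15)/2 = 492.6 K.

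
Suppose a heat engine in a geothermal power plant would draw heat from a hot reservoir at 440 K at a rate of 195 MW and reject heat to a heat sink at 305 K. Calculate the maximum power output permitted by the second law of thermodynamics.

Ẇ_max ≈ 59.8 MW

The upper bound on efficiency is η_max = 1 − T_C/T_H = 1 − 305.00/440.00 = 0.3068.
W_max = η_max · Q_H = 0.3068 × 195 = 59.8 MW.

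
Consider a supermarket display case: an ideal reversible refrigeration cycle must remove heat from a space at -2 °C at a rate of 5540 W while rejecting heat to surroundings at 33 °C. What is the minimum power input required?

T_H = 33 °C → 33 + 273.15 = 306.15 K.
T_C = -2 °C → -2 + 273.15 = 271.15 K.
The reversible coefficient of performance is COP_R = T_C/(T_H − T_C) = 271.15/35.00 = 7.7471.
W = Q_C/COP_R = 5540/7.7471 = 715 W.

Ẇ_in ≈ 715 W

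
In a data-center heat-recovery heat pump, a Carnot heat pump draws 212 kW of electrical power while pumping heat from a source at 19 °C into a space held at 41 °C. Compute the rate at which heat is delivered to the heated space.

T_H = 41 °C → 41 + 273.15 = 314.15 K.
T_C = 19 °C → 19 + 273.15 = 292.15 K.
Reversible heating COP: COP_HP = T_H/(T_H − T_C) = 314.15/22.00 = 14.2795.
Q_H = COP_HP · W = 14.2795 × 212 = 3030 kW.

Q̇_H ≈ 3030 kW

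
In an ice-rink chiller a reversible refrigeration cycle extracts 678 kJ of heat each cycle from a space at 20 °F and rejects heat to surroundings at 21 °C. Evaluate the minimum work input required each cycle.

T_H = 21 °C → 21 + 273.15 = 294.15 K.
T_C = 20 °F → (20 − 32) × 5/9 = -6.67 °C = 266.48 K.
Carnot COP: COP_R = T_C/(T_H − T_C) = 266.48/27.67 = 9.6319.
W = Q_C/COP_R = 678/9.6319 = 70.4 kJ.

W_in ≈ 70.4 kJ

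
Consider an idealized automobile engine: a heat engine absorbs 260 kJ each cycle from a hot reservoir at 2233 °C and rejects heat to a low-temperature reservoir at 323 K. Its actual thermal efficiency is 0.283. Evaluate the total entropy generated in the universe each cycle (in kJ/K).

T_H = 2233 °C → 2233 + 273.15 = 2506.15 K.
W = η·Q_H = 0.283 × 260 = 73.58 kJ, so Q_C = Q_H − W = 186.4 kJ.
Entropy balance on the reservoirs: −Q_H/T_H = -0.1037 kJ/K, +Q_C/T_C = 0.5772 kJ/K.
ΔS_univ = −Q_H/T_H + Q_C/T_C = 0.4734 kJ/K (> 0, since η = 0.283 < η_Carnot = 0.871).

ΔS_univ ≈ 0.4734 kJ/K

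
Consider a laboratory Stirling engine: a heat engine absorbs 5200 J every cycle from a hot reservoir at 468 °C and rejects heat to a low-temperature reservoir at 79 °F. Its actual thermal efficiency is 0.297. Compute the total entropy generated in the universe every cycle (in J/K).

T_H = 468 °C → 468 + 273.15 = 741.15 K.
T_C = 79 °F → (79 − 32) × 5/9 = 26.11 °C = 299.26 K.
W = η·Q_H = 0.297 × 5200 = 1544 J, so Q_C = Q_H − W = 3656 J.
Reservoir entropy changes: ΔS_H = −Q_H/T_H = −5200/741.15 = -7.016 J/K and ΔS_C = +Q_C/T_C = 3656/299.26 = 12.22 J/K.
ΔS_univ = −Q_H/T_H + Q_C/T_C = 5.20 J/K (> 0, since η = 0.297 < η_Carnot = 0.596).

ΔS_univ ≈ 5.20 J/K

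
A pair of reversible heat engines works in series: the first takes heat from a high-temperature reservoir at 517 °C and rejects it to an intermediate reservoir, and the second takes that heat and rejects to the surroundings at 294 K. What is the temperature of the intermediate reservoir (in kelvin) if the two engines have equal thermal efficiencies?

T_H = 517 °C → 517 + 273.15 = 790.15 K.
Equal efficiencies require 1 − T_m/T_H = 1 − T_C/T_m, i.e. T_m/T_H = T_C/T_m, so T_m = √(T_H·T_C) = √(790.15 × 294.00) = 482.0 K.

T_m ≈ 482.0 K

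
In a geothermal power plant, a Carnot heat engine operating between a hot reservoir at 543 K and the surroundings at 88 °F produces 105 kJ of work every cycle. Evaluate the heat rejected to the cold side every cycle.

Q_C ≈ 133.8 kJ

T_C = 88 °F → (88 − 32) × 5/9 = 31.11 °C = 304.26 K.
The Carnot efficiency is η = 1 − T_C/T_H = 1 − 304.26/543.00 = 0.4397.
Since Q_C/Q_H = T_C/T_H and Q_H = W/η, Q_C = W·T_C/(T_H − T_C) = 105 × 304.26/238.74 = 133.8 kJ.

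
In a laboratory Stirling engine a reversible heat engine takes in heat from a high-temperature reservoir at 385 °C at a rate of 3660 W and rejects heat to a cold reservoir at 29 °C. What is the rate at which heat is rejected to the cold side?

Q̇_C ≈ 1680 W

T_H = 385 °C → 385 + 273.15 = 658.15 K.
T_C = 29 °C → 29 + 273.15 = 302.15 K.
Since the cycle is reversible, η = 1 − T_C/T_H = 1 − 302.15/658.15 = 0.5409.
For a reversible cycle Q_C/Q_H = T_C/T_H, so Q_C = 3660 × 302.15/658.15 = 1680 W.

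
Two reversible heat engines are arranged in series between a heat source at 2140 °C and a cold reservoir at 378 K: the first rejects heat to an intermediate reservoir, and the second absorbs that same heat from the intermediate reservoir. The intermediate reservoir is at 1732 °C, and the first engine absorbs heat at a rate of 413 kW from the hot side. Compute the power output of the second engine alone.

Ẇ₂ ≈ 278.5 kW

T_H = 2140 °C → 2140 + 273.15 = 2413.15 K.
T_m = 1732 °C → 1732 + 273.15 = 2005.15 K.
Heat entering the second stage: Q_m = Q_H·(T_m/T_H) = 413 × 2005.15/2413.15 = 343.2 kW.
Second-stage efficiency η₂ = 1 − T_C/T_m = 1 − 378.00/2005.15 = 0.8115, so W₂ = η₂·Q_m = 278.5 kW.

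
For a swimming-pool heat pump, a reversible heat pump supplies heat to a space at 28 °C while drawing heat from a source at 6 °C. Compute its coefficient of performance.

COP_HP ≈ 13.7

T_H = 28 °C → 28 + 273.15 = 301.15 K.
T_C = 6 °C → 6 + 273.15 = 279.15 K.
Reversible heating COP: COP_HP = T_H/(T_H − T_C) = 301.15/(301.15 − 279.15) = 13.7.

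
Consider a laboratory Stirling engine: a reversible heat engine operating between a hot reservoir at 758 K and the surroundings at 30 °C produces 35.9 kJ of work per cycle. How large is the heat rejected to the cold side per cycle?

Q_C ≈ 23.93 kJ

T_C = 30 °C → 30 + 273.15 = 303.15 K.
For a reversible engine, η = 1 − T_C/T_H = 1 − 303.15/758.00 = 0.6001.
Since Q_C/Q_H = T_C/T_H and Q_H = W/η, Q_C = W·T_C/(T_H − T_C) = 35.9 × 303.15/454.85 = 23.93 kJ.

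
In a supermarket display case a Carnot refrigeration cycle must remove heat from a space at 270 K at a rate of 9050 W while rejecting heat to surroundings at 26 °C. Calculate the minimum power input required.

Ẇ_in ≈ 977 W

T_H = 26 °C → 26 + 273.15 = 299.15 K.
The reversible coefficient of performance is COP_R = T_C/(T_H − T_C) = 270.00/29.15 = 9.2624.
W = Q_C/COP_R = 9050/9.2624 = 977 W.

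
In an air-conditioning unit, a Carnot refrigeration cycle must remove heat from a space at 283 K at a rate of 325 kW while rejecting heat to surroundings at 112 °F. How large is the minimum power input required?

Ẇ_in ≈ 39.7 kW

T_H = 112 °F → (112 − 32) × 5/9 = 44.44 °C = 317.59 K.
The reversible coefficient of performance is COP_R = T_C/(T_H − T_C) = 283.00/34.59 = 8.1805.
W = Q_C/COP_R = 325/8.1805 = 39.7 kW.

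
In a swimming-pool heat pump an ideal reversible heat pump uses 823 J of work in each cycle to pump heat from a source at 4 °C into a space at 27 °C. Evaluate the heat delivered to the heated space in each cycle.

Q_H ≈ 10700 J

T_H = 27 °C → 27 + 273.15 = 300.15 K.
T_C = 4 °C → 4 + 273.15 = 277.15 K.
The Carnot heat-pump COP is COP_HP = T_H/(T_H − T_C) = 300.15/23.00 = 13.0500.
Q_H = COP_HP · W = 13.0500 × 823 = 10700 J.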